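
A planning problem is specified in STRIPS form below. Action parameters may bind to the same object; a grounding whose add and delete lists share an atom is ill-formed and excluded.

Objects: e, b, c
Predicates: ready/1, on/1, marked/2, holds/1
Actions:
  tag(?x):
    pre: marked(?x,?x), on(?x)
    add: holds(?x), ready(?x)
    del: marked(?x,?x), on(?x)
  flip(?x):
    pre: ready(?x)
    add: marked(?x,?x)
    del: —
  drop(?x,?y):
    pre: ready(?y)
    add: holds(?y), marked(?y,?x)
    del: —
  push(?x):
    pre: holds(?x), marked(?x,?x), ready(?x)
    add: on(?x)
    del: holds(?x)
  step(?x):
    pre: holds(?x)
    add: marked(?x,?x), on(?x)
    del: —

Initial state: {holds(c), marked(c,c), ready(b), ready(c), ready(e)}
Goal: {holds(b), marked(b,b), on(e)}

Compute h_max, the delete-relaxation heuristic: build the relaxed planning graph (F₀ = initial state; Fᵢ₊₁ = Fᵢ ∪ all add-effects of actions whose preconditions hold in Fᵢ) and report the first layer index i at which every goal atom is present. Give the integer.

2

F0 = init (5 atoms)
F1 = F0 ∪ {holds(b), holds(e), marked(b,b), marked(b,c), marked(b,e), marked(c,b), marked(c,e), marked(e,b), marked(e,c), marked(e,e), on(c)}  (16 atoms)
F2 = F1 ∪ {on(b), on(e)}  (18 atoms)
goal ⊆ F2  ⇒  h_max = 2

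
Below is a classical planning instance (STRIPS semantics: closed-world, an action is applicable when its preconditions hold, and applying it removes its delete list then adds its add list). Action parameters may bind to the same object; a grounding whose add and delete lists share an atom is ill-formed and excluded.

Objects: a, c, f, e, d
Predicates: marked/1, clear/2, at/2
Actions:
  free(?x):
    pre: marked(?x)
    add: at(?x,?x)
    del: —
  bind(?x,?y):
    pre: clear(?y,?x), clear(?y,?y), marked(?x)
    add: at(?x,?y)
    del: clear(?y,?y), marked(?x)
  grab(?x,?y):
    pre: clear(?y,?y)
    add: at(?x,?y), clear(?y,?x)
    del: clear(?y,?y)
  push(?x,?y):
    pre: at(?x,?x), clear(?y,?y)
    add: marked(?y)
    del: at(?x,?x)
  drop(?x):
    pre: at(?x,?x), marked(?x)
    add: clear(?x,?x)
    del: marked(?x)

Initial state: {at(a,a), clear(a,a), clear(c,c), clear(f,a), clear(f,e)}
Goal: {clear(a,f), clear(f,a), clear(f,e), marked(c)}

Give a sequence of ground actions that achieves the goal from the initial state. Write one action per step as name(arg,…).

1. grab(f,a)  →  {at(a,a), at(f,a), clear(a,f), clear(c,c), clear(f,a), clear(f,e)}
2. push(a,c)  →  {at(f,a), clear(a,f), clear(c,c), clear(f,a), clear(f,e), marked(c)}

grab(f,a); push(a,c)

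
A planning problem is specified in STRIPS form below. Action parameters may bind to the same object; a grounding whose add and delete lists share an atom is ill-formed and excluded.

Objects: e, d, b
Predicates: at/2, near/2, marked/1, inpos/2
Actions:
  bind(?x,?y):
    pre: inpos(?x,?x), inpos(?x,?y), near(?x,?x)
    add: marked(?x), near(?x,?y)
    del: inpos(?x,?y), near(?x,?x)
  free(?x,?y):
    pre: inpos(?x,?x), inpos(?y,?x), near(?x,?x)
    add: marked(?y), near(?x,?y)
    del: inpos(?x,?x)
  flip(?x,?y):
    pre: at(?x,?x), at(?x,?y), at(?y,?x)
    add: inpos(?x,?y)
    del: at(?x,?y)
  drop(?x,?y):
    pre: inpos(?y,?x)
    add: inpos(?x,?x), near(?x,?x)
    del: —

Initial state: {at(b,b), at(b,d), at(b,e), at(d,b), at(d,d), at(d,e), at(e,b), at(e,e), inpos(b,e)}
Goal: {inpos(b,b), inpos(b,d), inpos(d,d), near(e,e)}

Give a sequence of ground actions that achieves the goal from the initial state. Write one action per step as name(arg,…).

1. flip(d,d)  →  {at(b,b), at(b,d), at(b,e), at(d,b), at(d,e), at(e,b), at(e,e), inpos(b,e), inpos(d,d)}
2. flip(b,d)  →  {at(b,b), at(b,e), at(d,b), at(d,e), at(e,b), at(e,e), inpos(b,d), inpos(b,e), inpos(d,d)}
3. flip(b,b)  →  {at(b,e), at(d,b), at(d,e), at(e,b), at(e,e), inpos(b,b), inpos(b,d), inpos(b,e), inpos(d,d)}
4. drop(e,b)  →  {at(b,e), at(d,b), at(d,e), at(e,b), at(e,e), inpos(b,b), inpos(b,d), inpos(b,e), inpos(d,d), inpos(e,e), near(e,e)}

flip(d,d); flip(b,d); flip(b,b); drop(e,b)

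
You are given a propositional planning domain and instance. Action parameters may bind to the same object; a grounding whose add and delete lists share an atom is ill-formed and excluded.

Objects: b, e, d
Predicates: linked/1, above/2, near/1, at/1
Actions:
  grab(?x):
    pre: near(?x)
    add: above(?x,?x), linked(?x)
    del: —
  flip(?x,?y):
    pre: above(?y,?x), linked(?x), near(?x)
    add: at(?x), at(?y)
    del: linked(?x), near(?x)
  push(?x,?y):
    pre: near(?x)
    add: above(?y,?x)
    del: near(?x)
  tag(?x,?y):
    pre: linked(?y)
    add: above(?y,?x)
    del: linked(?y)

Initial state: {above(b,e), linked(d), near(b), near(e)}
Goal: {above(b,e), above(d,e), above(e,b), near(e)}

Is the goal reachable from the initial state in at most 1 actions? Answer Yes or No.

No

1. push(b,e)  →  {above(b,e), above(e,b), linked(d), near(e)}
2. tag(e,d)  →  {above(b,e), above(d,e), above(e,b), near(e)}
optimal plan length = 2; 2 > 1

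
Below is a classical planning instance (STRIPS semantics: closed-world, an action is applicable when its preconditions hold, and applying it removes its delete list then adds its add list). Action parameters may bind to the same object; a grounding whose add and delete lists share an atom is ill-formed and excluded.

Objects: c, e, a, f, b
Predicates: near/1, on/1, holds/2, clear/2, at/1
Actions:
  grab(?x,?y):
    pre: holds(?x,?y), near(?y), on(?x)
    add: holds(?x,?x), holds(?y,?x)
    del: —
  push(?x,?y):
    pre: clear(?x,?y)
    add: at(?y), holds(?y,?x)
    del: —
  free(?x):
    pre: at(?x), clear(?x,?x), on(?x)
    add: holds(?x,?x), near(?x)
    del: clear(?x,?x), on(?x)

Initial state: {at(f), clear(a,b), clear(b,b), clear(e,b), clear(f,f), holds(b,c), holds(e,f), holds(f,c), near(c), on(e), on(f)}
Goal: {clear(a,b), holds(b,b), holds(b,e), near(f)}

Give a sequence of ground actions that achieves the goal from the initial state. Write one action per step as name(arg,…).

push(e,b); push(b,b); free(f)

1. push(e,b)  →  {at(b), at(f), clear(a,b), clear(b,b), clear(e,b), clear(f,f), holds(b,c), holds(b,e), holds(e,f), holds(f,c), near(c), on(e), on(f)}
2. push(b,b)  →  {at(b), at(f), clear(a,b), clear(b,b), clear(e,b), clear(f,f), holds(b,b), holds(b,c), holds(b,e), holds(e,f), holds(f,c), near(c), on(e), on(f)}
3. free(f)  →  {at(b), at(f), clear(a,b), clear(b,b), clear(e,b), holds(b,b), holds(b,c), holds(b,e), holds(e,f), holds(f,c), holds(f,f), near(c), near(f), on(e)}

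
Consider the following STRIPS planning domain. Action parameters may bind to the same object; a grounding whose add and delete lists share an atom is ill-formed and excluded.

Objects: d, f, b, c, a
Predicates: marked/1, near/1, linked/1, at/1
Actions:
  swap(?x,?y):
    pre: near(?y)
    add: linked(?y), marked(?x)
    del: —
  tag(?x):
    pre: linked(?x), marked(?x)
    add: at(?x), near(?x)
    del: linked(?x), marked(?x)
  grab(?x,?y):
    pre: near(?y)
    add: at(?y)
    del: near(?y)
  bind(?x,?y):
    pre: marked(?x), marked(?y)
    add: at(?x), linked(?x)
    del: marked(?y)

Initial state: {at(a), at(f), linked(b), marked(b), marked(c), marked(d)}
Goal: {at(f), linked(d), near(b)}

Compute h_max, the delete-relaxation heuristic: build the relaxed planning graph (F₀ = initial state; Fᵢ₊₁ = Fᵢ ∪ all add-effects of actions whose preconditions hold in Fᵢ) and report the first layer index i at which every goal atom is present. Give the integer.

F0 = init (6 atoms)
F1 = F0 ∪ {at(b), at(c), at(d), linked(c), linked(d), near(b)}  (12 atoms)
goal ⊆ F1  ⇒  h_max = 1

1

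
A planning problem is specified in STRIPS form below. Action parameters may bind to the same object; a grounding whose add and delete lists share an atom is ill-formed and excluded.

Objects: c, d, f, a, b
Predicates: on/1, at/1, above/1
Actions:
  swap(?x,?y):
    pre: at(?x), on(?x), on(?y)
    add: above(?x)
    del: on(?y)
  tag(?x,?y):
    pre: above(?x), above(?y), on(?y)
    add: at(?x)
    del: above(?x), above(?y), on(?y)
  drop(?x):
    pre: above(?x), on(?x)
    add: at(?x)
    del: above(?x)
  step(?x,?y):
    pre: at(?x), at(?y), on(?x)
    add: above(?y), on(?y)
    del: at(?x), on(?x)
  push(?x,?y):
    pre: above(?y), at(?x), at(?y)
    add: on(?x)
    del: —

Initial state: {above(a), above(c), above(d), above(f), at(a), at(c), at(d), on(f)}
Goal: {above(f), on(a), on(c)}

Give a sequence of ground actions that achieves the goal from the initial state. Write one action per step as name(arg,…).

1. push(c,c)  →  {above(a), above(c), above(d), above(f), at(a), at(c), at(d), on(c), on(f)}
2. push(a,c)  →  {above(a), above(c), above(d), above(f), at(a), at(c), at(d), on(a), on(c), on(f)}

push(c,c); push(a,c)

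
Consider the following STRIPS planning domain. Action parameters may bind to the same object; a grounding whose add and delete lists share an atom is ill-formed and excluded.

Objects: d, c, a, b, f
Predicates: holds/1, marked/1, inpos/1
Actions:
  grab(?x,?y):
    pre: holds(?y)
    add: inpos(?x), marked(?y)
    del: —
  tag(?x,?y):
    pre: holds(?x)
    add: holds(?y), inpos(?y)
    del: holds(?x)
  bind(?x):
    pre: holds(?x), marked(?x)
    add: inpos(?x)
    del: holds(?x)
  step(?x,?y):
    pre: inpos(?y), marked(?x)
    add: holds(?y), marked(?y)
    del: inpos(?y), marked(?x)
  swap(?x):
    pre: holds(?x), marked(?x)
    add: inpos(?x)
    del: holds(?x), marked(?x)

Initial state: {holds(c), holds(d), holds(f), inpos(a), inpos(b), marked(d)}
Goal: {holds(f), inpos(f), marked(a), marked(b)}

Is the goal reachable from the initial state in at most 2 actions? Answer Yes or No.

No

1. grab(f,c)  →  {holds(c), holds(d), holds(f), inpos(a), inpos(b), inpos(f), marked(c), marked(d)}
2. step(d,a)  →  {holds(a), holds(c), holds(d), holds(f), inpos(b), inpos(f), marked(a), marked(c)}
3. step(c,b)  →  {holds(a), holds(b), holds(c), holds(d), holds(f), inpos(f), marked(a), marked(b)}
optimal plan length = 3; 3 > 2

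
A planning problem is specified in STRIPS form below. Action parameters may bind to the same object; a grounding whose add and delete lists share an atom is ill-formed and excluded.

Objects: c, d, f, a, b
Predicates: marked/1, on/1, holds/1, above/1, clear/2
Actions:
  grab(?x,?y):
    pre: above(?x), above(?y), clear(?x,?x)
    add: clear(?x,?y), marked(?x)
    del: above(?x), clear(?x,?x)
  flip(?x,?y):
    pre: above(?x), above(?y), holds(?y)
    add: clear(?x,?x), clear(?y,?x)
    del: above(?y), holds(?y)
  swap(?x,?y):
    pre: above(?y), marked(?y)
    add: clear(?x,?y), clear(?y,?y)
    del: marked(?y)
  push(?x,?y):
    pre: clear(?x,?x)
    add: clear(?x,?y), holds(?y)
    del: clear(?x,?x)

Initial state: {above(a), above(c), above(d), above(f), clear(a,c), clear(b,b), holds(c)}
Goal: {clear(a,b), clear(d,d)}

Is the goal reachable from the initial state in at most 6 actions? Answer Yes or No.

1. flip(d,c)  →  {above(a), above(d), above(f), clear(a,c), clear(b,b), clear(c,d), clear(d,d)}
2. push(b,d)  →  {above(a), above(d), above(f), clear(a,c), clear(b,d), clear(c,d), clear(d,d), holds(d)}
3. flip(a,d)  →  {above(a), above(f), clear(a,a), clear(a,c), clear(b,d), clear(c,d), clear(d,a), clear(d,d)}
4. push(a,b)  →  {above(a), above(f), clear(a,b), clear(a,c), clear(b,d), clear(c,d), clear(d,a), clear(d,d), holds(b)}
optimal plan length = 4; 4 ≤ 6

Yes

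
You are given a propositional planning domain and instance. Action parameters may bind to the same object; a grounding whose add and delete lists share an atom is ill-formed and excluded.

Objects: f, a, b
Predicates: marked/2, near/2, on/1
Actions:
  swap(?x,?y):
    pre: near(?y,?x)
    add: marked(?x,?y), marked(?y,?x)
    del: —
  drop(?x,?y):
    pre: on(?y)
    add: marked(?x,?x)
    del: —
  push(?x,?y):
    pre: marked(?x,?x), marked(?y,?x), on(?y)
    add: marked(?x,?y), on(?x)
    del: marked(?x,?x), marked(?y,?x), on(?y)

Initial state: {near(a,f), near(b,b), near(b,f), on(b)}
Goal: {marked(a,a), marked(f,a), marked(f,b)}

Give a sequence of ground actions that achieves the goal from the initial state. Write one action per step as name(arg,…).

1. swap(f,a)  →  {marked(a,f), marked(f,a), near(a,f), near(b,b), near(b,f), on(b)}
2. swap(f,b)  →  {marked(a,f), marked(b,f), marked(f,a), marked(f,b), near(a,f), near(b,b), near(b,f), on(b)}
3. drop(a,b)  →  {marked(a,a), marked(a,f), marked(b,f), marked(f,a), marked(f,b), near(a,f), near(b,b), near(b,f), on(b)}

swap(f,a); swap(f,b); drop(a,b)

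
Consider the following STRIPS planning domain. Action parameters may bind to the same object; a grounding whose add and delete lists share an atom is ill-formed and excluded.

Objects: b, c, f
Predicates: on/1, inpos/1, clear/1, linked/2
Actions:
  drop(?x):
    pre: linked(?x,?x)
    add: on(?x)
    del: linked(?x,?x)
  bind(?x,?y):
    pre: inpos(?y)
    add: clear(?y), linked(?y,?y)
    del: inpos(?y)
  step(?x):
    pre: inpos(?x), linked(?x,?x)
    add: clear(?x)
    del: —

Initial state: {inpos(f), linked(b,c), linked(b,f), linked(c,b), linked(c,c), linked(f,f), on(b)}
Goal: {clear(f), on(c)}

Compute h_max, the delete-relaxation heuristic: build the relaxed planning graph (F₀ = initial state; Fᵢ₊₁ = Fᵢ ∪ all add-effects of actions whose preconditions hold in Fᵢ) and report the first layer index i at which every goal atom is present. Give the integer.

1

F0 = init (7 atoms)
F1 = F0 ∪ {clear(f), on(c), on(f)}  (10 atoms)
goal ⊆ F1  ⇒  h_max = 1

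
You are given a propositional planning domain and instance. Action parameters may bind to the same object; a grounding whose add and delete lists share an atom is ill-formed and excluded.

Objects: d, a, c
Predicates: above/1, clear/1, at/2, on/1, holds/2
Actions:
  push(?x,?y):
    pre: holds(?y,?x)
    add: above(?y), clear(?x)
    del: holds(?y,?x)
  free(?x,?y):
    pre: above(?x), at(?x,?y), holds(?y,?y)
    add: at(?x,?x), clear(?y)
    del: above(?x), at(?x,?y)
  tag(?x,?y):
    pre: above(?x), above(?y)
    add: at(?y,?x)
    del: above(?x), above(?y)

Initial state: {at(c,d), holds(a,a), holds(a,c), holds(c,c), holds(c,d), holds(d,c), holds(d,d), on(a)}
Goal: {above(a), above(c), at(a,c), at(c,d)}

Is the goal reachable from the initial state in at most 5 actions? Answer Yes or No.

Yes

1. push(d,c)  →  {above(c), at(c,d), clear(d), holds(a,a), holds(a,c), holds(c,c), holds(d,c), holds(d,d), on(a)}
2. push(a,a)  →  {above(a), above(c), at(c,d), clear(a), clear(d), holds(a,c), holds(c,c), holds(d,c), holds(d,d), on(a)}
3. tag(c,a)  →  {at(a,c), at(c,d), clear(a), clear(d), holds(a,c), holds(c,c), holds(d,c), holds(d,d), on(a)}
4. push(c,a)  →  {above(a), at(a,c), at(c,d), clear(a), clear(c), clear(d), holds(c,c), holds(d,c), holds(d,d), on(a)}
5. push(c,c)  →  {above(a), above(c), at(a,c), at(c,d), clear(a), clear(c), clear(d), holds(d,c), holds(d,d), on(a)}
optimal plan length = 5; 5 ≤ 5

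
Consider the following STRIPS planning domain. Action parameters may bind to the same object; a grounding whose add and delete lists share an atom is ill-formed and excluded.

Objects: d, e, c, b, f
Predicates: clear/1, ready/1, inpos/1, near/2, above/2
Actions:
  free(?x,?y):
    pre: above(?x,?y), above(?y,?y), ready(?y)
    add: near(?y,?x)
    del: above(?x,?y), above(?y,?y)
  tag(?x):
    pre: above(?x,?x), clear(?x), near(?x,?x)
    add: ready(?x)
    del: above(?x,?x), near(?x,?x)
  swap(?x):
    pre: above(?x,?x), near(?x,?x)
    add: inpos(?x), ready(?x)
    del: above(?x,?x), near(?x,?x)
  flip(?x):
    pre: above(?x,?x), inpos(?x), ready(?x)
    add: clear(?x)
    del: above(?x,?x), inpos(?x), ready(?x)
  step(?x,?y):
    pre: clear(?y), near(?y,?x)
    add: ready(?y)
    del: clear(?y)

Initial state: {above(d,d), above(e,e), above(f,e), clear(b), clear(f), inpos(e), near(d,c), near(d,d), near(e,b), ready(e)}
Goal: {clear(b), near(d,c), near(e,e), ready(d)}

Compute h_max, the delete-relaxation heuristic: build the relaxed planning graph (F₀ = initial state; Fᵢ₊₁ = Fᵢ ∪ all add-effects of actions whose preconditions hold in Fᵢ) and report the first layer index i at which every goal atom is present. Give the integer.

1

F0 = init (10 atoms)
F1 = F0 ∪ {clear(e), inpos(d), near(e,e), near(e,f), ready(d)}  (15 atoms)
goal ⊆ F1  ⇒  h_max = 1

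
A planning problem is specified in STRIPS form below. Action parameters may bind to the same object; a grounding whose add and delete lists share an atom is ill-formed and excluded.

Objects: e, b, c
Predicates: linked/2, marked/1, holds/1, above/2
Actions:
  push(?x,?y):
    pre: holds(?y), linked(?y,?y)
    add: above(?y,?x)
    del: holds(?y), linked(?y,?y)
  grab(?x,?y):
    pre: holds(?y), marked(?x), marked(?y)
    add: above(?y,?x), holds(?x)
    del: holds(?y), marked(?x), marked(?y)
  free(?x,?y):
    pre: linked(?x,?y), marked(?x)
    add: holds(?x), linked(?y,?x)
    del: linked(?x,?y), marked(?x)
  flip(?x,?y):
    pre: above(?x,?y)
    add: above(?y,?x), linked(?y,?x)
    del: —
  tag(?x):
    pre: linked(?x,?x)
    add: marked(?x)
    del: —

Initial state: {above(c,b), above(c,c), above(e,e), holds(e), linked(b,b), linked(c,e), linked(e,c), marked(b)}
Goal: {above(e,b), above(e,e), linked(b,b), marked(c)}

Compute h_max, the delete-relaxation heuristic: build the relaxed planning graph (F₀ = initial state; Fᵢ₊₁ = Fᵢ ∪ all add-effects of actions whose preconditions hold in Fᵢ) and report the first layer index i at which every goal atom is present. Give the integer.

2

F0 = init (8 atoms)
F1 = F0 ∪ {above(b,c), linked(b,c), linked(c,c), linked(e,e)}  (12 atoms)
F2 = F1 ∪ {above(e,b), above(e,c), holds(b), linked(c,b), marked(c), marked(e)}  (18 atoms)
goal ⊆ F2  ⇒  h_max = 2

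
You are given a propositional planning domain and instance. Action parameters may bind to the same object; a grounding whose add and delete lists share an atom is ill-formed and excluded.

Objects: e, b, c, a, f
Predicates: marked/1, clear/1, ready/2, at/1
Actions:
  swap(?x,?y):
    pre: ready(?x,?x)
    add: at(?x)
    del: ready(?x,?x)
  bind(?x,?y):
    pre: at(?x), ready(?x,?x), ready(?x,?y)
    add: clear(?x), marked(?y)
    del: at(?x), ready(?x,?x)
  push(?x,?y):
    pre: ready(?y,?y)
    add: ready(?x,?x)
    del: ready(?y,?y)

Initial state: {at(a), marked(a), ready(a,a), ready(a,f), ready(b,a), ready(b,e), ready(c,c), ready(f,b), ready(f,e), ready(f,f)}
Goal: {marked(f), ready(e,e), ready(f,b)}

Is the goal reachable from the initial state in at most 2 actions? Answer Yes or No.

1. bind(a,f)  →  {clear(a), marked(a), marked(f), ready(a,f), ready(b,a), ready(b,e), ready(c,c), ready(f,b), ready(f,e), ready(f,f)}
2. push(e,c)  →  {clear(a), marked(a), marked(f), ready(a,f), ready(b,a), ready(b,e), ready(e,e), ready(f,b), ready(f,e), ready(f,f)}
optimal plan length = 2; 2 ≤ 2

Yes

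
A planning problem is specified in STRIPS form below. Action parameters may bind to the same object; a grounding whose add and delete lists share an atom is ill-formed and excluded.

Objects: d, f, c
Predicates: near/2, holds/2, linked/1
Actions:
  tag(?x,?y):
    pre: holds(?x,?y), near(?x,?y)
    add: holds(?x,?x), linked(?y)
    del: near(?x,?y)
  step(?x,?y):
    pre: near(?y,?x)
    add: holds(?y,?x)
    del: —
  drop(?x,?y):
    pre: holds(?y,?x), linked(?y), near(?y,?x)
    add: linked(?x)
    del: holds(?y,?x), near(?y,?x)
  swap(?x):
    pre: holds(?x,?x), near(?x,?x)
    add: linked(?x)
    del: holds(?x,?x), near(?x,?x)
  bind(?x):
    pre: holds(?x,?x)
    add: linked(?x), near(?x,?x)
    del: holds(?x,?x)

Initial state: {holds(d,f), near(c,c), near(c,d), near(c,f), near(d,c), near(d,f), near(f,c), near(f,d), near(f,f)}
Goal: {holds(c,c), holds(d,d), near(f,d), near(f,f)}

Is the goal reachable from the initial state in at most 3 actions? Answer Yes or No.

Yes

1. tag(d,f)  →  {holds(d,d), holds(d,f), linked(f), near(c,c), near(c,d), near(c,f), near(d,c), near(f,c), near(f,d), near(f,f)}
2. step(c,c)  →  {holds(c,c), holds(d,d), holds(d,f), linked(f), near(c,c), near(c,d), near(c,f), near(d,c), near(f,c), near(f,d), near(f,f)}
optimal plan length = 2; 2 ≤ 3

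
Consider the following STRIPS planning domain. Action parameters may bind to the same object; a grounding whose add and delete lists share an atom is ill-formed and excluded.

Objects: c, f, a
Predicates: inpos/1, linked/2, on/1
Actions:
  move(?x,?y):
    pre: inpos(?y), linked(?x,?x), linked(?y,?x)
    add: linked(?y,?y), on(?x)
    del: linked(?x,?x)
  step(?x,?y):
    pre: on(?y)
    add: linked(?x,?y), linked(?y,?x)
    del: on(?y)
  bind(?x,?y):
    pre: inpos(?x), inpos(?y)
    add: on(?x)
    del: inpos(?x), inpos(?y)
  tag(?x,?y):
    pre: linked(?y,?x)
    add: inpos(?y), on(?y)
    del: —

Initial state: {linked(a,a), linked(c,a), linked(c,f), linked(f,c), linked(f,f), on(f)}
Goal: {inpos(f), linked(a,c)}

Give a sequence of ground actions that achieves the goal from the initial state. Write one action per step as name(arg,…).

tag(c,f); tag(f,c); step(a,c)

1. tag(c,f)  →  {inpos(f), linked(a,a), linked(c,a), linked(c,f), linked(f,c), linked(f,f), on(f)}
2. tag(f,c)  →  {inpos(c), inpos(f), linked(a,a), linked(c,a), linked(c,f), linked(f,c), linked(f,f), on(c), on(f)}
3. step(a,c)  →  {inpos(c), inpos(f), linked(a,a), linked(a,c), linked(c,a), linked(c,f), linked(f,c), linked(f,f), on(f)}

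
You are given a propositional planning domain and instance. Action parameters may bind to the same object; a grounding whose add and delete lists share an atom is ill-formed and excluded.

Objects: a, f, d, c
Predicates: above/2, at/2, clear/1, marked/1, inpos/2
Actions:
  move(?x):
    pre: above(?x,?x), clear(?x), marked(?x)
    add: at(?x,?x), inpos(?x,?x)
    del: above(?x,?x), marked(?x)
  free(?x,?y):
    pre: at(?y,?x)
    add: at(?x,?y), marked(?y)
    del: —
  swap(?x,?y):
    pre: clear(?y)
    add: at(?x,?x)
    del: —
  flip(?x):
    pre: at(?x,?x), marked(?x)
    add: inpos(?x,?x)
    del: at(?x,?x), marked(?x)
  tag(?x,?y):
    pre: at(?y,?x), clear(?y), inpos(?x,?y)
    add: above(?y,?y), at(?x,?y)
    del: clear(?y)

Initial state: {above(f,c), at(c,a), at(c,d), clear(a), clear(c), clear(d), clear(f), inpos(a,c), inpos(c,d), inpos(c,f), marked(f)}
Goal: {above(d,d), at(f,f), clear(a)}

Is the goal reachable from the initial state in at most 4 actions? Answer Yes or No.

1. free(d,c)  →  {above(f,c), at(c,a), at(c,d), at(d,c), clear(a), clear(c), clear(d), clear(f), inpos(a,c), inpos(c,d), inpos(c,f), marked(c), marked(f)}
2. swap(f,a)  →  {above(f,c), at(c,a), at(c,d), at(d,c), at(f,f), clear(a), clear(c), clear(d), clear(f), inpos(a,c), inpos(c,d), inpos(c,f), marked(c), marked(f)}
3. tag(c,d)  →  {above(d,d), above(f,c), at(c,a), at(c,d), at(d,c), at(f,f), clear(a), clear(c), clear(f), inpos(a,c), inpos(c,d), inpos(c,f), marked(c), marked(f)}
optimal plan length = 3; 3 ≤ 4

Yes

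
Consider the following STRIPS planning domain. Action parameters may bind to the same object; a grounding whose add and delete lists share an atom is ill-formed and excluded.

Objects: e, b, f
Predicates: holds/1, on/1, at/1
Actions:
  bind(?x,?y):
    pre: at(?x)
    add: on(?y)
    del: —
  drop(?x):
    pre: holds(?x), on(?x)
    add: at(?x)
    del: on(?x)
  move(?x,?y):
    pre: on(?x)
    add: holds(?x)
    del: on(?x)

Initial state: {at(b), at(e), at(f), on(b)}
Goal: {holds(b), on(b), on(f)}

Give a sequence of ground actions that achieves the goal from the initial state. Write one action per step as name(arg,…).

bind(e,f); move(b,e); bind(e,b)

1. bind(e,f)  →  {at(b), at(e), at(f), on(b), on(f)}
2. move(b,e)  →  {at(b), at(e), at(f), holds(b), on(f)}
3. bind(e,b)  →  {at(b), at(e), at(f), holds(b), on(b), on(f)}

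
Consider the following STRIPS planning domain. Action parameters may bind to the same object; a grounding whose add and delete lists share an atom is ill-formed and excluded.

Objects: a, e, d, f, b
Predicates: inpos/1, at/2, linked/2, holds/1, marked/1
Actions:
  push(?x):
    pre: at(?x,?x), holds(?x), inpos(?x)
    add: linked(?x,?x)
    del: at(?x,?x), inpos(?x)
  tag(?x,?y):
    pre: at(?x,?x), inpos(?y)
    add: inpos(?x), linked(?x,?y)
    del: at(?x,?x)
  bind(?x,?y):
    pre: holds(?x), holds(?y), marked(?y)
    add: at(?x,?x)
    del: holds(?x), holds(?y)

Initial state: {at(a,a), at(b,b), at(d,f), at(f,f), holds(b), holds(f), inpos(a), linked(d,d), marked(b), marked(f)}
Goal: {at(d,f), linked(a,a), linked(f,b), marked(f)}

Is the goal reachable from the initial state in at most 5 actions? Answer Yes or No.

Yes

1. tag(a,a)  →  {at(b,b), at(d,f), at(f,f), holds(b), holds(f), inpos(a), linked(a,a), linked(d,d), marked(b), marked(f)}
2. tag(b,a)  →  {at(d,f), at(f,f), holds(b), holds(f), inpos(a), inpos(b), linked(a,a), linked(b,a), linked(d,d), marked(b), marked(f)}
3. tag(f,b)  →  {at(d,f), holds(b), holds(f), inpos(a), inpos(b), inpos(f), linked(a,a), linked(b,a), linked(d,d), linked(f,b), marked(b), marked(f)}
optimal plan length = 3; 3 ≤ 5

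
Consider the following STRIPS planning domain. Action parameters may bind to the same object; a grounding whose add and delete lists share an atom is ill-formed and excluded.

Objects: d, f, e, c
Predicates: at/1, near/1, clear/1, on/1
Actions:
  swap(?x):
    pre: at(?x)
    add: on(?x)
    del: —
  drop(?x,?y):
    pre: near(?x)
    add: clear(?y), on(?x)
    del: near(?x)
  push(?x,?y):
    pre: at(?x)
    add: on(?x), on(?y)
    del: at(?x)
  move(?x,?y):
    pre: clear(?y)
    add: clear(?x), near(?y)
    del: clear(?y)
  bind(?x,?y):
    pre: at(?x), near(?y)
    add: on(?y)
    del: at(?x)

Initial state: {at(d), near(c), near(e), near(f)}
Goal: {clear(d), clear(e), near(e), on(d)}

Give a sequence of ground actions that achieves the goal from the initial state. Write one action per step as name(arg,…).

swap(d); drop(f,d); drop(c,e)

1. swap(d)  →  {at(d), near(c), near(e), near(f), on(d)}
2. drop(f,d)  →  {at(d), clear(d), near(c), near(e), on(d), on(f)}
3. drop(c,e)  →  {at(d), clear(d), clear(e), near(e), on(c), on(d), on(f)}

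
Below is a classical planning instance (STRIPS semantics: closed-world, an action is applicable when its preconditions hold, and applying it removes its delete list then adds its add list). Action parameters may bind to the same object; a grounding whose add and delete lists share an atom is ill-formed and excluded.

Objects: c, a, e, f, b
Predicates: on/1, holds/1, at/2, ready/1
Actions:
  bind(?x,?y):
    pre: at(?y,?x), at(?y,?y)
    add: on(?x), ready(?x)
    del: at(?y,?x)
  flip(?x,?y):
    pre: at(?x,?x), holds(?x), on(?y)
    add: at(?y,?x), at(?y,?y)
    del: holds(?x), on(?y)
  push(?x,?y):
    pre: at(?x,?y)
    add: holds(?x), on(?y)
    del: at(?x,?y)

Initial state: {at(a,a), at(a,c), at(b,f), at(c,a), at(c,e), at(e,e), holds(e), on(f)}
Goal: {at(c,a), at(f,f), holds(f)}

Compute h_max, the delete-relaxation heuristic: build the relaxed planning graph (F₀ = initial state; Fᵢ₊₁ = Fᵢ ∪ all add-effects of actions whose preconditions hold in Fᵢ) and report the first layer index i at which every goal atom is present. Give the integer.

F0 = init (8 atoms)
F1 = F0 ∪ {at(f,e), at(f,f), holds(a), holds(b), holds(c), on(a), on(c), on(e), ready(a), ready(c), ready(e)}  (19 atoms)
F2 = F1 ∪ {at(a,e), at(c,c), at(e,a), at(f,a), holds(f), ready(f)}  (25 atoms)
goal ⊆ F2  ⇒  h_max = 2

2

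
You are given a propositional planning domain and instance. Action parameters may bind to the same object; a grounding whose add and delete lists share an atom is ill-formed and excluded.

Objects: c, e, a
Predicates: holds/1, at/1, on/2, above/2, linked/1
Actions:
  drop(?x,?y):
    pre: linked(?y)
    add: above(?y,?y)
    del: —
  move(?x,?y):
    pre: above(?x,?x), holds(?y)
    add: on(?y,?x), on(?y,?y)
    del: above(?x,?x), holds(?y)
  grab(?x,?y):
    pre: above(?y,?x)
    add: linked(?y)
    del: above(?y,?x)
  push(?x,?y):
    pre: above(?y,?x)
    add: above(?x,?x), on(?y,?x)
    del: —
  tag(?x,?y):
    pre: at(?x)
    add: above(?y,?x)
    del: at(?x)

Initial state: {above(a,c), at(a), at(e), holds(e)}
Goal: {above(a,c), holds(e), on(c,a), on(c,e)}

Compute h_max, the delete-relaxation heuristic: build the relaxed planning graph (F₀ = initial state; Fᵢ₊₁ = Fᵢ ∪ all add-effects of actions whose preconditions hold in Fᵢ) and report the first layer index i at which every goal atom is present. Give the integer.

2

F0 = init (4 atoms)
F1 = F0 ∪ {above(a,a), above(a,e), above(c,a), above(c,c), above(c,e), above(e,a), above(e,e), linked(a), on(a,c)}  (13 atoms)
F2 = F1 ∪ {linked(c), linked(e), on(a,a), on(a,e), on(c,a), on(c,c), on(c,e), on(e,a), on(e,c), on(e,e)}  (23 atoms)
goal ⊆ F2  ⇒  h_max = 2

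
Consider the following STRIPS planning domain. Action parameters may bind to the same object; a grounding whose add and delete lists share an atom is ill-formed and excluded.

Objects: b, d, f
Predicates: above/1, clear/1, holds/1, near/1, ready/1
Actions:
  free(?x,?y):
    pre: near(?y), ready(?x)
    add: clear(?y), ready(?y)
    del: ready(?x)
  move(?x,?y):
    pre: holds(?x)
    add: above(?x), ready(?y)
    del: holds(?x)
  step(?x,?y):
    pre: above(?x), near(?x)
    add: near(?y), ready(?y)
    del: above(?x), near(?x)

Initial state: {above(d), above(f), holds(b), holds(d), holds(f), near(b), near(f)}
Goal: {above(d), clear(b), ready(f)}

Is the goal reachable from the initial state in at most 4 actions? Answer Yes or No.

Yes

1. move(b,d)  →  {above(b), above(d), above(f), holds(d), holds(f), near(b), near(f), ready(d)}
2. free(d,b)  →  {above(b), above(d), above(f), clear(b), holds(d), holds(f), near(b), near(f), ready(b)}
3. free(b,f)  →  {above(b), above(d), above(f), clear(b), clear(f), holds(d), holds(f), near(b), near(f), ready(f)}
optimal plan length = 3; 3 ≤ 4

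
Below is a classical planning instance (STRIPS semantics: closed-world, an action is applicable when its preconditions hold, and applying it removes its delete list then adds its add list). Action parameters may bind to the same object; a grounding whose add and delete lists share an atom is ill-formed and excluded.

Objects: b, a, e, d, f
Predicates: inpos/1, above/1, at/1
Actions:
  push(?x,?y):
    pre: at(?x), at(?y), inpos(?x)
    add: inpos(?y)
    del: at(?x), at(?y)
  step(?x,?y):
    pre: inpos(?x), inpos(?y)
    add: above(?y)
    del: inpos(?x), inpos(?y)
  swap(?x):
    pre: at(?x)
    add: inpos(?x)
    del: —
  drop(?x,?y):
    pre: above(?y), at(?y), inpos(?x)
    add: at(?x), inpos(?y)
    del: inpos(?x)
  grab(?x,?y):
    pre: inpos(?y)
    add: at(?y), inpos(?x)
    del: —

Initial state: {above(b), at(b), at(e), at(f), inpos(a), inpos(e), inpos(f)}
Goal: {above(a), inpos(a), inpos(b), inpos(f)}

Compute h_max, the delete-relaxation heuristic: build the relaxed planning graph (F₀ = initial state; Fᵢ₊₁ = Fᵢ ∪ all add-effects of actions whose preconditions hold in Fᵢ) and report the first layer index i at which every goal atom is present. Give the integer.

F0 = init (7 atoms)
F1 = F0 ∪ {above(a), above(e), above(f), at(a), inpos(b), inpos(d)}  (13 atoms)
goal ⊆ F1  ⇒  h_max = 1

1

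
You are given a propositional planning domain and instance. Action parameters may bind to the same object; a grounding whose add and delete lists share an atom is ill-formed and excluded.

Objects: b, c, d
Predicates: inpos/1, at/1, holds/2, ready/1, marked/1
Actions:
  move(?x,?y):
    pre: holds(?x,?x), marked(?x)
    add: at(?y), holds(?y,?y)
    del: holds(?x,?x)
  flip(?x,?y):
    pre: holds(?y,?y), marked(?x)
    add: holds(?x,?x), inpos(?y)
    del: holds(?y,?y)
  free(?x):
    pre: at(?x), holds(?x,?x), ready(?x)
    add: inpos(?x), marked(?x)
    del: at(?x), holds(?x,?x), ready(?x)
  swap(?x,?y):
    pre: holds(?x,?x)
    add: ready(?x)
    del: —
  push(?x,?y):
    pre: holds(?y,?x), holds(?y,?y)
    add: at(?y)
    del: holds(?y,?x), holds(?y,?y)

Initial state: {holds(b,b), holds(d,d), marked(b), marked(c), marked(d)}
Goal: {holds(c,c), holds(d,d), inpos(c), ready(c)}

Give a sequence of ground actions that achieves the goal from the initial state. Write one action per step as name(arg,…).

1. move(b,c)  →  {at(c), holds(c,c), holds(d,d), marked(b), marked(c), marked(d)}
2. flip(b,c)  →  {at(c), holds(b,b), holds(d,d), inpos(c), marked(b), marked(c), marked(d)}
3. move(b,c)  →  {at(c), holds(c,c), holds(d,d), inpos(c), marked(b), marked(c), marked(d)}
4. swap(c,b)  →  {at(c), holds(c,c), holds(d,d), inpos(c), marked(b), marked(c), marked(d), ready(c)}

move(b,c); flip(b,c); move(b,c); swap(c,b)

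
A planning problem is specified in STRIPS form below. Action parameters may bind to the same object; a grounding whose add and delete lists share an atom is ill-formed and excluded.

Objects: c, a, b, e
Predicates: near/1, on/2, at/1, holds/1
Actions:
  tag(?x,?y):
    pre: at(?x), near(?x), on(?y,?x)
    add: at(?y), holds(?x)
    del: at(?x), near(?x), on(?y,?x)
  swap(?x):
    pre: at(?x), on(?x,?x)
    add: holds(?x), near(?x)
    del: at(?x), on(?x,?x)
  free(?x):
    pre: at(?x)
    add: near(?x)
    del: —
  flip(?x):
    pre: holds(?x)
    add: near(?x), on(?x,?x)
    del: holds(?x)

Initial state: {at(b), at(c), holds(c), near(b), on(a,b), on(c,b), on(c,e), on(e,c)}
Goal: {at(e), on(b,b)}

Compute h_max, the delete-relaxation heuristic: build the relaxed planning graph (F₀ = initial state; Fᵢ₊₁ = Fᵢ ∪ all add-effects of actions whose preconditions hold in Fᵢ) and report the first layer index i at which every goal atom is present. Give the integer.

2

F0 = init (8 atoms)
F1 = F0 ∪ {at(a), holds(b), near(c), on(c,c)}  (12 atoms)
F2 = F1 ∪ {at(e), near(a), on(b,b)}  (15 atoms)
goal ⊆ F2  ⇒  h_max = 2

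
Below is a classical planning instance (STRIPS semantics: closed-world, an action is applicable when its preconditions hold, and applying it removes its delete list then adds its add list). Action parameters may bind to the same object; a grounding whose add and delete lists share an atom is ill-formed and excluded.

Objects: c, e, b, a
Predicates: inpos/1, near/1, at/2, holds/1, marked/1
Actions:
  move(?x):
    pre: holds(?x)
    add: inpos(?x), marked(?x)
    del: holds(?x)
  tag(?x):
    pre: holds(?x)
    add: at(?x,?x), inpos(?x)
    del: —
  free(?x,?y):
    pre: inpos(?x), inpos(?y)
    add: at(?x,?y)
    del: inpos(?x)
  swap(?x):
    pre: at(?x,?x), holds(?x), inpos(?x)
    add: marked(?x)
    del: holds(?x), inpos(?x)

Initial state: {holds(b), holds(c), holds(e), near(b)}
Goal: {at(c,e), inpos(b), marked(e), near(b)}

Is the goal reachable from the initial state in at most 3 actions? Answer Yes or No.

No

1. move(c)  →  {holds(b), holds(e), inpos(c), marked(c), near(b)}
2. move(e)  →  {holds(b), inpos(c), inpos(e), marked(c), marked(e), near(b)}
3. move(b)  →  {inpos(b), inpos(c), inpos(e), marked(b), marked(c), marked(e), near(b)}
4. free(c,e)  →  {at(c,e), inpos(b), inpos(e), marked(b), marked(c), marked(e), near(b)}
optimal plan length = 4; 4 > 3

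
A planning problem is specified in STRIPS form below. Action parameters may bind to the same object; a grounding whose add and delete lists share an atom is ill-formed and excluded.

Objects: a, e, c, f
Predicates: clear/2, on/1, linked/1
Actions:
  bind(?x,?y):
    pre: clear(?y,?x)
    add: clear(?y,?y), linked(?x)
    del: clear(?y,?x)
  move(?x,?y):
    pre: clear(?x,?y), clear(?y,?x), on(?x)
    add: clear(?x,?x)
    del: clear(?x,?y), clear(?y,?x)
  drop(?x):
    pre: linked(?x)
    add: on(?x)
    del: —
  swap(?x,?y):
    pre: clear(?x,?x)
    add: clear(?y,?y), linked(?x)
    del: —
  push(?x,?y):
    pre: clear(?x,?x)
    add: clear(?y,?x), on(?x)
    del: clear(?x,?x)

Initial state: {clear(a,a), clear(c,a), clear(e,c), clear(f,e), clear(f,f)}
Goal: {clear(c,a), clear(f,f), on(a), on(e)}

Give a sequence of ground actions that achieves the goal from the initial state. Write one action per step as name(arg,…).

bind(e,f); drop(e); push(a,e)

1. bind(e,f)  →  {clear(a,a), clear(c,a), clear(e,c), clear(f,f), linked(e)}
2. drop(e)  →  {clear(a,a), clear(c,a), clear(e,c), clear(f,f), linked(e), on(e)}
3. push(a,e)  →  {clear(c,a), clear(e,a), clear(e,c), clear(f,f), linked(e), on(a), on(e)}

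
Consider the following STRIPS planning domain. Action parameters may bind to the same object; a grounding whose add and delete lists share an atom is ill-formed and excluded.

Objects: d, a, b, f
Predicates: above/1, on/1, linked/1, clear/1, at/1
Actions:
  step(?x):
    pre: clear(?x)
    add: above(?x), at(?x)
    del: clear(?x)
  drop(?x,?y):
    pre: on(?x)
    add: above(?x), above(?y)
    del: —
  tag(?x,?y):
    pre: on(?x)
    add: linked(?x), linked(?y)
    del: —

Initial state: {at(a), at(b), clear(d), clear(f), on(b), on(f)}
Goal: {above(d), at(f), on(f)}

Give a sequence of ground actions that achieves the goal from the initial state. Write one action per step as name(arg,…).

1. step(d)  →  {above(d), at(a), at(b), at(d), clear(f), on(b), on(f)}
2. step(f)  →  {above(d), above(f), at(a), at(b), at(d), at(f), on(b), on(f)}

step(d); step(f)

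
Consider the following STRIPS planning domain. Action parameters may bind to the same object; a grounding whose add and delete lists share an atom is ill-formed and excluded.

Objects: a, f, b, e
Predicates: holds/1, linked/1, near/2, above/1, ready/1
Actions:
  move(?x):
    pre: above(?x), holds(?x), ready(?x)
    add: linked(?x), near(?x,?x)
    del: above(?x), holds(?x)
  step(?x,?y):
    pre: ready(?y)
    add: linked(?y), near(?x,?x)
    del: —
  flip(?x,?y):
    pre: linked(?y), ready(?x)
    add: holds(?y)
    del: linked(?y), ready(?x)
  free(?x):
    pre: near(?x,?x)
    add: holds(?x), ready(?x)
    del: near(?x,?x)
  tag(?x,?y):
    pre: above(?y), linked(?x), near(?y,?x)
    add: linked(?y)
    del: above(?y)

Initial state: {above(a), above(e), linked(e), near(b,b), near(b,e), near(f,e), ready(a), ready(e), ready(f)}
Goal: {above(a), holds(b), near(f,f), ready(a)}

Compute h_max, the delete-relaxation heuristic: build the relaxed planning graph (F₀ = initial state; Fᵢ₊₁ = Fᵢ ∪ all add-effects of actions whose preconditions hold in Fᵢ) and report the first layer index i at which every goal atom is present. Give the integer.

F0 = init (9 atoms)
F1 = F0 ∪ {holds(b), holds(e), linked(a), linked(f), near(a,a), near(e,e), near(f,f), ready(b)}  (17 atoms)
goal ⊆ F1  ⇒  h_max = 1

1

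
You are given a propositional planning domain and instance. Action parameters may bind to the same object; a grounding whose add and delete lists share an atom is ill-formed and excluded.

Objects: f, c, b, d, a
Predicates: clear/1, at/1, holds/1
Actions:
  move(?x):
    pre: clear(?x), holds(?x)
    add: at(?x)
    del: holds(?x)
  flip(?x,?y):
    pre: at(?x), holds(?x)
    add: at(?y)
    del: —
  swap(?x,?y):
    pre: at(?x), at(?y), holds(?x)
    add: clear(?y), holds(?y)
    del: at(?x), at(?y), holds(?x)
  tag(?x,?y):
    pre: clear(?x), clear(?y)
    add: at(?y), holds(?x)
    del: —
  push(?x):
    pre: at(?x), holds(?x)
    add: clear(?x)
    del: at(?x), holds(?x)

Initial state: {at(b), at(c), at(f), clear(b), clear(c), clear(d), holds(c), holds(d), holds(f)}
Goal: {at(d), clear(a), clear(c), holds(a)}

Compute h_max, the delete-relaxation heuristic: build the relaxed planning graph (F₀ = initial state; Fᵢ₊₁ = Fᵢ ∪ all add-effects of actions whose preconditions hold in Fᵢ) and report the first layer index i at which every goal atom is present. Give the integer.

2

F0 = init (9 atoms)
F1 = F0 ∪ {at(a), at(d), clear(f), holds(b)}  (13 atoms)
F2 = F1 ∪ {clear(a), holds(a)}  (15 atoms)
goal ⊆ F2  ⇒  h_max = 2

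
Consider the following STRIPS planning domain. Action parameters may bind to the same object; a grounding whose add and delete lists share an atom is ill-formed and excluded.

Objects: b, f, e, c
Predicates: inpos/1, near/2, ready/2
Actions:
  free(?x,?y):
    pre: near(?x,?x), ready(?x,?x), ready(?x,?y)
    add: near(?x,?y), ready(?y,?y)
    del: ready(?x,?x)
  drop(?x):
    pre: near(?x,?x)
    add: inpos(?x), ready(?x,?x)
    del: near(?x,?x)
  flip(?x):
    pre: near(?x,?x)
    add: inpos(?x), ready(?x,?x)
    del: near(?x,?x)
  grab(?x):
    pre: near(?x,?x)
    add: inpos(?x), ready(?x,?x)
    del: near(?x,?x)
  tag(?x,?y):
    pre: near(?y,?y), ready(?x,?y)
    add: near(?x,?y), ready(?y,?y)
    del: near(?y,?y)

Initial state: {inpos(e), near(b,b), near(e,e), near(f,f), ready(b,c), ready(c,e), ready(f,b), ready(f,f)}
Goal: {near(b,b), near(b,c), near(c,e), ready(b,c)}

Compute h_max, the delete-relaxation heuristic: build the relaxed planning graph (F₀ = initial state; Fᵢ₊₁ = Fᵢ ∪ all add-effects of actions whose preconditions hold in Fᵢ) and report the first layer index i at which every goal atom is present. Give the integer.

2

F0 = init (8 atoms)
F1 = F0 ∪ {inpos(b), inpos(f), near(c,e), near(f,b), ready(b,b), ready(e,e)}  (14 atoms)
F2 = F1 ∪ {near(b,c), ready(c,c)}  (16 atoms)
goal ⊆ F2  ⇒  h_max = 2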